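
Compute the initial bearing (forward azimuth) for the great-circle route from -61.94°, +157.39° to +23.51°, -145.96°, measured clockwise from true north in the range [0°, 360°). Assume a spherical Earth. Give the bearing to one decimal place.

Δλ = -145.96 − 157.39 = -303.35°; wrapped into (−180°, 180°]: 56.65°.
θ = atan2( sin Δλ · cos φ₂ , cos φ₁ · sin φ₂ − sin φ₁ · cos φ₂ · cos Δλ )
  = atan2(0.76599, 0.63251) = 50.452° → normalised to [0°, 360°): 50.452°.

50.5°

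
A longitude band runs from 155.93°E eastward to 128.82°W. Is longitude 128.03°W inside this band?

No

Band width going east from +155.93° to -128.82°: ((-128.82 − 155.93) mod 360) = 75.25°.
Offset of -128.03° east of the west edge: ((-128.03 − 155.93) mod 360) = 76.04°.
76.04° > 75.25° ⇒ outside.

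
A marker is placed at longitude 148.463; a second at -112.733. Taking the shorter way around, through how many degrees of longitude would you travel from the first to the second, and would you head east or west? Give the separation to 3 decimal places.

Raw difference: -112.733 − 148.463 = -261.196°.
Normalise into (−180°, 180°]: -261.196° + 360° = 98.804°.
Positive ⇒ the second point lies to the east; separation 98.804°.

98.804° east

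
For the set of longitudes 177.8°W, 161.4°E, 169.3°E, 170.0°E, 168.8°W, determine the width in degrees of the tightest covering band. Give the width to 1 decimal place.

29.8°

Sort the longitudes: -177.8°, -168.8°, +161.4°, +169.3°, +170.0°.
Eastward gaps between consecutive values (wrapping around): 9.0°, 330.2°, 7.9°, 0.7°, 12.2°.
Largest gap = 330.2° ⇒ minimal covering band is its complement: 360° − 330.2° = 29.8°.
Band runs from +161.4° eastward to -168.8°, crossing the antimeridian.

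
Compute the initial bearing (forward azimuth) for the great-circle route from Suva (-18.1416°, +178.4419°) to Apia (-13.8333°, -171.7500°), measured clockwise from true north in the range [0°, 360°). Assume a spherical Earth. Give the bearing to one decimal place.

Δλ = -171.7500 − 178.4419 = -350.1919°; wrapped into (−180°, 180°]: 9.8081°.
θ = atan2( sin Δλ · cos φ₂ , cos φ₁ · sin φ₂ − sin φ₁ · cos φ₂ · cos Δλ )
  = atan2(0.16541, 0.07070) = 66.856° → normalised to [0°, 360°): 66.856°.

66.9°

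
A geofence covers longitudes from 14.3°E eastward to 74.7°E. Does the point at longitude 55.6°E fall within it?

Yes

Band width going east from +14.3° to +74.7°: ((74.7 − 14.3) mod 360) = 60.4°.
Offset of +55.6° east of the west edge: ((55.6 − 14.3) mod 360) = 41.3°.
41.3° ≤ 60.4° ⇒ inside.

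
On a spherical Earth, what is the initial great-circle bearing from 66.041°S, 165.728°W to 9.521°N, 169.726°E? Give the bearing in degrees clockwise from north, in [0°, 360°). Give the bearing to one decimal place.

Δλ = 169.726 − -165.728 = 335.454°; wrapped into (−180°, 180°]: -24.546°.
θ = atan2( sin Δλ · cos φ₂ , cos φ₁ · sin φ₂ − sin φ₁ · cos φ₂ · cos Δλ )
  = atan2(-0.40970, 0.88697) = -24.793° → normalised to [0°, 360°): 335.207°.

335.2°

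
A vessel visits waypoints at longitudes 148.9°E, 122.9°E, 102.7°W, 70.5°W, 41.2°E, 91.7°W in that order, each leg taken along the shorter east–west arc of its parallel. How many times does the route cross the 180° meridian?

Leg 1: +148.9° → +122.9°, shortest Δλ = -26.0° (west) — does not cross 180°.
Leg 2: +122.9° → -102.7°, shortest Δλ = 134.4° (east) — crosses 180°.
Leg 3: -102.7° → -70.5°, shortest Δλ = 32.2° (east) — does not cross 180°.
Leg 4: -70.5° → +41.2°, shortest Δλ = 111.7° (east) — does not cross 180°.
Leg 5: +41.2° → -91.7°, shortest Δλ = -132.9° (west) — does not cross 180°.
Total crossings: 1.

1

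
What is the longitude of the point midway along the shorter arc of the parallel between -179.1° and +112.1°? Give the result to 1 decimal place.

Signed shortest Δλ from -179.1° to +112.1° is -68.8°.
Midpoint longitude = -179.1° + (-68.8°)/2 = -179.1° − 34.4° = -213.5°.
Normalise into (−180°, 180°]: +146.5°.
(The naïve average (-179.1 + +112.1)/2 = -33.5° is on the wrong side of the globe.)

+146.5°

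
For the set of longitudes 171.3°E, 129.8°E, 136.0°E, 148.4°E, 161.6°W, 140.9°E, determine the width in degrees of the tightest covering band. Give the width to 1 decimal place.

68.6°

Sort the longitudes: -161.6°, +129.8°, +136.0°, +140.9°, +148.4°, +171.3°.
Eastward gaps between consecutive values (wrapping around): 291.4°, 6.2°, 4.9°, 7.5°, 22.9°, 27.1°.
Largest gap = 291.4° ⇒ minimal covering band is its complement: 360° − 291.4° = 68.6°.
Band runs from +129.8° eastward to -161.6°, crossing the antimeridian.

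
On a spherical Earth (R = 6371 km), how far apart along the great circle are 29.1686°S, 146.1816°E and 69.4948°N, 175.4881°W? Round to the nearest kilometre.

Δλ = -175.4881 − 146.1816 = -321.6697°; wrapped into (−180°, 180°]: 38.3303°.
Δφ = 69.4948 − -29.1686 = 98.6634°.
a = sin²(Δφ/2) + cos φ₁ · cos φ₂ · sin²(Δλ/2) = 0.608280.
c = 2·atan2(√a, √(1−a)) = 1.78909 rad → d = 6371·c ≈ 11398.27 km.

11398 km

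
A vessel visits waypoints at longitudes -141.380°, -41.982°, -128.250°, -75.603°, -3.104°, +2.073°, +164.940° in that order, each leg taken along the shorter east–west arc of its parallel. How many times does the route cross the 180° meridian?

Leg 1: -141.380° → -41.982°, shortest Δλ = 99.398° (east) — does not cross 180°.
Leg 2: -41.982° → -128.250°, shortest Δλ = -86.268° (west) — does not cross 180°.
Leg 3: -128.250° → -75.603°, shortest Δλ = 52.647° (east) — does not cross 180°.
Leg 4: -75.603° → -3.104°, shortest Δλ = 72.499° (east) — does not cross 180°.
Leg 5: -3.104° → +2.073°, shortest Δλ = 5.177° (east) — does not cross 180°.
Leg 6: +2.073° → +164.940°, shortest Δλ = 162.867° (east) — does not cross 180°.
Total crossings: 0.

0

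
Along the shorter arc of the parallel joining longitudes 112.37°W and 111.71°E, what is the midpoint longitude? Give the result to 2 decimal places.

Signed shortest Δλ from -112.37° to +111.71° is -135.92°.
Midpoint longitude = -112.37° + (-135.92°)/2 = -112.37° − 67.96° = -180.33°.
Normalise into (−180°, 180°]: +179.67°.
(The naïve average (-112.37 + +111.71)/2 = -0.33° is on the wrong side of the globe.)

179.67°E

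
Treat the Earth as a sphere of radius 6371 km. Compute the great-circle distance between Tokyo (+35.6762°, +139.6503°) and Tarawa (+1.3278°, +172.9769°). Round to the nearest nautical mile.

2774 nmi

Δλ = 172.9769 − 139.6503 = 33.3266°.
Δφ = 1.3278 − 35.6762 = -34.3484°.
a = sin²(Δφ/2) + cos φ₁ · cos φ₂ · sin²(Δλ/2) = 0.153964.
c = 2·atan2(√a, √(1−a)) = 0.80644 rad → d = 6371·c ≈ 5137.83 km ≈ 2774.20 nmi.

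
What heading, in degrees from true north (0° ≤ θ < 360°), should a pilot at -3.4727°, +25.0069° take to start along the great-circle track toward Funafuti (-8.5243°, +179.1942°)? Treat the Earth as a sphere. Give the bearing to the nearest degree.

Δλ = 179.1942 − 25.0069 = 154.1873°.
θ = atan2( sin Δλ · cos φ₂ , cos φ₁ · sin φ₂ − sin φ₁ · cos φ₂ · cos Δλ )
  = atan2(0.43062, -0.20188) = 115.118° → normalised to [0°, 360°): 115.118°.

115°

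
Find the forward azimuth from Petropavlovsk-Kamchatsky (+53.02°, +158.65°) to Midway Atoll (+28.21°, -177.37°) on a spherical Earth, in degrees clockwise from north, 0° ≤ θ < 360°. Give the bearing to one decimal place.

Δλ = -177.37 − 158.65 = -336.02°; wrapped into (−180°, 180°]: 23.98°.
θ = atan2( sin Δλ · cos φ₂ , cos φ₁ · sin φ₂ − sin φ₁ · cos φ₂ · cos Δλ )
  = atan2(0.35814, -0.35885) = 135.056° → normalised to [0°, 360°): 135.056°.

135.1°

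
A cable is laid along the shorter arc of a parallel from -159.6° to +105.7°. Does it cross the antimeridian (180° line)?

Naïve |105.7 − -159.6| = 265.3° > 180°, so the shorter arc goes the other way round — across 180°.
Signed shortest Δλ = ((105.7 − -159.6 + 180) mod 360) − 180 = -94.7°.
Going west by 94.7° from -159.6° passes through 180° before reaching +105.7°.

Yes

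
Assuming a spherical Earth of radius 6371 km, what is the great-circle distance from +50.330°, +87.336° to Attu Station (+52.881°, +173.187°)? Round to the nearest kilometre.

5569 km

Δλ = 173.187 − 87.336 = 85.851°.
Δφ = 52.881 − 50.330 = 2.551°.
a = sin²(Δφ/2) + cos φ₁ · cos φ₂ · sin²(Δλ/2) = 0.179177.
c = 2·atan2(√a, √(1−a)) = 0.87415 rad → d = 6371·c ≈ 5569.24 km.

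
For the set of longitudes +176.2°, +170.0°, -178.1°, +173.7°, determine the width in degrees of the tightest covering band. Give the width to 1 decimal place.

Sort the longitudes: -178.1°, +170.0°, +173.7°, +176.2°.
Eastward gaps between consecutive values (wrapping around): 348.1°, 3.7°, 2.5°, 5.7°.
Largest gap = 348.1° ⇒ minimal covering band is its complement: 360° − 348.1° = 11.9°.
Band runs from +170.0° eastward to -178.1°, crossing the antimeridian.

11.9°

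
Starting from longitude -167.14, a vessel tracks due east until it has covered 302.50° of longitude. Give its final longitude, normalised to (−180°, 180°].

+135.36°

Start at -167.14°; shift +302.50° → +135.36°.
+135.36° already lies in (−180°, 180°].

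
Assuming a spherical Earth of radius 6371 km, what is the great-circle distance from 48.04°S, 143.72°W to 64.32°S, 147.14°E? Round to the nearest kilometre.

4375 km

Δλ = 147.14 − -143.72 = 290.86°; wrapped into (−180°, 180°]: -69.14°.
Δφ = -64.32 − -48.04 = -16.28°.
a = sin²(Δφ/2) + cos φ₁ · cos φ₂ · sin²(Δλ/2) = 0.113332.
c = 2·atan2(√a, √(1−a)) = 0.68671 rad → d = 6371·c ≈ 4375.03 km.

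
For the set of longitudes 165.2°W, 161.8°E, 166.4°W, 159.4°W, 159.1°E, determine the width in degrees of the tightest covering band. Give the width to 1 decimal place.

Sort the longitudes: -166.4°, -165.2°, -159.4°, +159.1°, +161.8°.
Eastward gaps between consecutive values (wrapping around): 1.2°, 5.8°, 318.5°, 2.7°, 31.8°.
Largest gap = 318.5° ⇒ minimal covering band is its complement: 360° − 318.5° = 41.5°.
Band runs from +159.1° eastward to -159.4°, crossing the antimeridian.

41.5°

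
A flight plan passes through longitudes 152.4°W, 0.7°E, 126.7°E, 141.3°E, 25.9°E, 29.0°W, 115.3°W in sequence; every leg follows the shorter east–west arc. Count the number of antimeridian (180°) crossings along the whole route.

0

Leg 1: -152.4° → +0.7°, shortest Δλ = 153.1° (east) — does not cross 180°.
Leg 2: +0.7° → +126.7°, shortest Δλ = 126.0° (east) — does not cross 180°.
Leg 3: +126.7° → +141.3°, shortest Δλ = 14.6° (east) — does not cross 180°.
Leg 4: +141.3° → +25.9°, shortest Δλ = -115.4° (west) — does not cross 180°.
Leg 5: +25.9° → -29.0°, shortest Δλ = -54.9° (west) — does not cross 180°.
Leg 6: -29.0° → -115.3°, shortest Δλ = -86.3° (west) — does not cross 180°.
Total crossings: 0.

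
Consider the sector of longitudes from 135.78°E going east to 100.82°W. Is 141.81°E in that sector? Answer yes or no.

Band width going east from +135.78° to -100.82°: ((-100.82 − 135.78) mod 360) = 123.40°.
Offset of +141.81° east of the west edge: ((141.81 − 135.78) mod 360) = 6.03°.
6.03° ≤ 123.40° ⇒ inside.

Yes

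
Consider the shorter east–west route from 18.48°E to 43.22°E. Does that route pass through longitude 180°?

Signed shortest Δλ = ((43.22 − 18.48 + 180) mod 360) − 180 = 24.74°.
Going east by 24.74° from +18.48° reaches +43.22° without touching 180°.

No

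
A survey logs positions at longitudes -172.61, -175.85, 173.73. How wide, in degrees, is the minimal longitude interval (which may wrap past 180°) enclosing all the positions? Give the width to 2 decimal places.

13.66°

Sort the longitudes: -175.85°, -172.61°, +173.73°.
Eastward gaps between consecutive values (wrapping around): 3.24°, 346.34°, 10.42°.
Largest gap = 346.34° ⇒ minimal covering band is its complement: 360° − 346.34° = 13.66°.
Band runs from +173.73° eastward to -172.61°, crossing the antimeridian.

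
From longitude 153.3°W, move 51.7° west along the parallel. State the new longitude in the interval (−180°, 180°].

Start at -153.3°; shift −51.7° → -205.0°.
-205.0° lies outside (−180°, 180°]; add 360° → +155.0°.

155.0°E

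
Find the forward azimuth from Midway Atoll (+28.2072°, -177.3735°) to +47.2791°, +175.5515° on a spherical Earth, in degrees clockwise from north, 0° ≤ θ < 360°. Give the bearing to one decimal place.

345.8°

Δλ = 175.5515 − -177.3735 = 352.9250°; wrapped into (−180°, 180°]: -7.0750°.
θ = atan2( sin Δλ · cos φ₂ , cos φ₁ · sin φ₂ − sin φ₁ · cos φ₂ · cos Δλ )
  = atan2(-0.08356, 0.32920) = -14.243° → normalised to [0°, 360°): 345.757°.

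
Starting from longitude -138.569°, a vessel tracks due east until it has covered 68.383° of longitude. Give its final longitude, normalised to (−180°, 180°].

-70.186°

Start at -138.569°; shift +68.383° → -70.186°.
-70.186° already lies in (−180°, 180°].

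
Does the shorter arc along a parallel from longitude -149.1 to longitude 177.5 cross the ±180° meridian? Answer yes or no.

Yes

Naïve |177.5 − -149.1| = 326.6° > 180°, so the shorter arc goes the other way round — across 180°.
Signed shortest Δλ = ((177.5 − -149.1 + 180) mod 360) − 180 = -33.4°.
Going west by 33.4° from -149.1° passes through 180° before reaching +177.5°.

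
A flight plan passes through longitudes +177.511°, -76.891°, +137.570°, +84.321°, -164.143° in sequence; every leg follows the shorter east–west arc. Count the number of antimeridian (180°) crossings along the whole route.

Leg 1: +177.511° → -76.891°, shortest Δλ = 105.598° (east) — crosses 180°.
Leg 2: -76.891° → +137.570°, shortest Δλ = -145.539° (west) — crosses 180°.
Leg 3: +137.570° → +84.321°, shortest Δλ = -53.249° (west) — does not cross 180°.
Leg 4: +84.321° → -164.143°, shortest Δλ = 111.536° (east) — crosses 180°.
Total crossings: 3.

3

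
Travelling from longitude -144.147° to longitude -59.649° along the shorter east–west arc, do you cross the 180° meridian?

Signed shortest Δλ = ((-59.649 − -144.147 + 180) mod 360) − 180 = 84.498°.
Going east by 84.498° from -144.147° reaches -59.649° without touching 180°.

No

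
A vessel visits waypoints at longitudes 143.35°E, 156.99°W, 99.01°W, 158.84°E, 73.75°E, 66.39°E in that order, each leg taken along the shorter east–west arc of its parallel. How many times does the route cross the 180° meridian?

Leg 1: +143.35° → -156.99°, shortest Δλ = 59.66° (east) — crosses 180°.
Leg 2: -156.99° → -99.01°, shortest Δλ = 57.98° (east) — does not cross 180°.
Leg 3: -99.01° → +158.84°, shortest Δλ = -102.15° (west) — crosses 180°.
Leg 4: +158.84° → +73.75°, shortest Δλ = -85.09° (west) — does not cross 180°.
Leg 5: +73.75° → +66.39°, shortest Δλ = -7.36° (west) — does not cross 180°.
Total crossings: 2.

2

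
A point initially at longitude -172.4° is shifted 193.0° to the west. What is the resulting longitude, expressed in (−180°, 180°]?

Start at -172.4°; shift −193.0° → -365.4°.
-365.4° lies outside (−180°, 180°]; add 360° → -5.4°.

-5.4°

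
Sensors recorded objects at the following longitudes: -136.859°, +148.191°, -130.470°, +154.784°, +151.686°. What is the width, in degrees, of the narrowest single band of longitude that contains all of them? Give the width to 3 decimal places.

81.339°

Sort the longitudes: -136.859°, -130.470°, +148.191°, +151.686°, +154.784°.
Eastward gaps between consecutive values (wrapping around): 6.389°, 278.661°, 3.495°, 3.098°, 68.357°.
Largest gap = 278.661° ⇒ minimal covering band is its complement: 360° − 278.661° = 81.339°.
Band runs from +148.191° eastward to -130.470°, crossing the antimeridian.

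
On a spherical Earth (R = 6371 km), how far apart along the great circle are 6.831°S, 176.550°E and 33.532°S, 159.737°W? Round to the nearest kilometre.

Δλ = -159.737 − 176.550 = -336.287°; wrapped into (−180°, 180°]: 23.713°.
Δφ = -33.532 − -6.831 = -26.701°.
a = sin²(Δφ/2) + cos φ₁ · cos φ₂ · sin²(Δλ/2) = 0.088257.
c = 2·atan2(√a, √(1−a)) = 0.60327 rad → d = 6371·c ≈ 3843.43 km.

3843 km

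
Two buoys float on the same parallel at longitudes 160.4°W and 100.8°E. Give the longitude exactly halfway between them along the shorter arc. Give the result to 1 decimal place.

150.2°E

Signed shortest Δλ from -160.4° to +100.8° is -98.8°.
Midpoint longitude = -160.4° + (-98.8°)/2 = -160.4° − 49.4° = -209.8°.
Normalise into (−180°, 180°]: +150.2°.
(The naïve average (-160.4 + +100.8)/2 = -29.8° is on the wrong side of the globe.)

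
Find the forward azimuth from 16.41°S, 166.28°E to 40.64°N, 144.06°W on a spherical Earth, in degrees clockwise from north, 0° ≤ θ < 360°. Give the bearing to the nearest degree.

37°

Δλ = -144.06 − 166.28 = -310.34°; wrapped into (−180°, 180°]: 49.66°.
θ = atan2( sin Δλ · cos φ₂ , cos φ₁ · sin φ₂ − sin φ₁ · cos φ₂ · cos Δλ )
  = atan2(0.57838, 0.76354) = 37.144° → normalised to [0°, 360°): 37.144°.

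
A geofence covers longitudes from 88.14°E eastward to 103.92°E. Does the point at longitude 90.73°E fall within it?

Yes

Band width going east from +88.14° to +103.92°: ((103.92 − 88.14) mod 360) = 15.78°.
Offset of +90.73° east of the west edge: ((90.73 − 88.14) mod 360) = 2.59°.
2.59° ≤ 15.78° ⇒ inside.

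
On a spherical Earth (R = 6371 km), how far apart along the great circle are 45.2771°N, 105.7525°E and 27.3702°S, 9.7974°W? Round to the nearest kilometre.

Δλ = -9.7974 − 105.7525 = -115.5499°.
Δφ = -27.3702 − 45.2771 = -72.6473°.
a = sin²(Δφ/2) + cos φ₁ · cos φ₂ · sin²(Δλ/2) = 0.798086.
c = 2·atan2(√a, √(1−a)) = 2.20952 rad → d = 6371·c ≈ 14076.86 km.

14077 km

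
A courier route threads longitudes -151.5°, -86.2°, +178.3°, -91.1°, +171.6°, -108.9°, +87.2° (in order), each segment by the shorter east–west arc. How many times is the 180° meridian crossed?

5

Leg 1: -151.5° → -86.2°, shortest Δλ = 65.3° (east) — does not cross 180°.
Leg 2: -86.2° → +178.3°, shortest Δλ = -95.5° (west) — crosses 180°.
Leg 3: +178.3° → -91.1°, shortest Δλ = 90.6° (east) — crosses 180°.
Leg 4: -91.1° → +171.6°, shortest Δλ = -97.3° (west) — crosses 180°.
Leg 5: +171.6° → -108.9°, shortest Δλ = 79.5° (east) — crosses 180°.
Leg 6: -108.9° → +87.2°, shortest Δλ = -163.9° (west) — crosses 180°.
Total crossings: 5.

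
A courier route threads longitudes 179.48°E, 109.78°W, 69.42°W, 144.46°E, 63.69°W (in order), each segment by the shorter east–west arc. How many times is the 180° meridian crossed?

Leg 1: +179.48° → -109.78°, shortest Δλ = 70.74° (east) — crosses 180°.
Leg 2: -109.78° → -69.42°, shortest Δλ = 40.36° (east) — does not cross 180°.
Leg 3: -69.42° → +144.46°, shortest Δλ = -146.12° (west) — crosses 180°.
Leg 4: +144.46° → -63.69°, shortest Δλ = 151.85° (east) — crosses 180°.
Total crossings: 3.

3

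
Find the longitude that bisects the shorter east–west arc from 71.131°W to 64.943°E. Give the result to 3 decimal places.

3.094°W

Signed shortest Δλ from -71.131° to +64.943° is +136.074°.
Midpoint longitude = -71.131° + (+136.074°)/2 = -71.131° + 68.037° = -3.094°.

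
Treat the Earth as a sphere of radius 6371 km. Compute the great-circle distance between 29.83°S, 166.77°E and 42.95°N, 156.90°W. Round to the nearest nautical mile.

4807 nmi

Δλ = -156.90 − 166.77 = -323.67°; wrapped into (−180°, 180°]: 36.33°.
Δφ = 42.95 − -29.83 = 72.78°.
a = sin²(Δφ/2) + cos φ₁ · cos φ₂ · sin²(Δλ/2) = 0.413692.
c = 2·atan2(√a, √(1−a)) = 1.39731 rad → d = 6371·c ≈ 8902.28 km ≈ 4806.85 nmi.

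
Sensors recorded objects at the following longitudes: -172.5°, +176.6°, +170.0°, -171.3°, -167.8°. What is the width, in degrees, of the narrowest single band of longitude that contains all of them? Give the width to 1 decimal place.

22.2°

Sort the longitudes: -172.5°, -171.3°, -167.8°, +170.0°, +176.6°.
Eastward gaps between consecutive values (wrapping around): 1.2°, 3.5°, 337.8°, 6.6°, 10.9°.
Largest gap = 337.8° ⇒ minimal covering band is its complement: 360° − 337.8° = 22.2°.
Band runs from +170.0° eastward to -167.8°, crossing the antimeridian.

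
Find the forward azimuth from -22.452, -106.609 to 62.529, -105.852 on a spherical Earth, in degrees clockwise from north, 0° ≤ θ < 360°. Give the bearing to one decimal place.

Δλ = -105.852 − -106.609 = 0.757°.
θ = atan2( sin Δλ · cos φ₂ , cos φ₁ · sin φ₂ − sin φ₁ · cos φ₂ · cos Δλ )
  = atan2(0.00609, 0.99615) = 0.351° → normalised to [0°, 360°): 0.351°.

0.4°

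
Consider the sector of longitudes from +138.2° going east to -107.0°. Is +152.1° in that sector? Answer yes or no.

Yes

Band width going east from +138.2° to -107.0°: ((-107.0 − 138.2) mod 360) = 114.8°.
Offset of +152.1° east of the west edge: ((152.1 − 138.2) mod 360) = 13.9°.
13.9° ≤ 114.8° ⇒ inside.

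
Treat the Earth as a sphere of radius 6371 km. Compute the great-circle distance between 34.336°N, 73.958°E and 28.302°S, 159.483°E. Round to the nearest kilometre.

Δλ = 159.483 − 73.958 = 85.525°.
Δφ = -28.302 − 34.336 = -62.638°.
a = sin²(Δφ/2) + cos φ₁ · cos φ₂ · sin²(Δλ/2) = 0.605349.
c = 2·atan2(√a, √(1−a)) = 1.78309 rad → d = 6371·c ≈ 11360.04 km.

11360 km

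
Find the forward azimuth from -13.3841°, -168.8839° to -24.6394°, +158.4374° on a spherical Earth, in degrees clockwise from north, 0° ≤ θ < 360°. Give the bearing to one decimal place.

Δλ = 158.4374 − -168.8839 = 327.3213°; wrapped into (−180°, 180°]: -32.6787°.
θ = atan2( sin Δλ · cos φ₂ , cos φ₁ · sin φ₂ − sin φ₁ · cos φ₂ · cos Δλ )
  = atan2(-0.49077, -0.22849) = -114.965° → normalised to [0°, 360°): 245.035°.

245.0°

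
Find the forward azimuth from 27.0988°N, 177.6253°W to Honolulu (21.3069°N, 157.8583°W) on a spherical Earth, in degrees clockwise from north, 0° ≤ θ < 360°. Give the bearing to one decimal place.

103.5°

Δλ = -157.8583 − -177.6253 = 19.7670°.
θ = atan2( sin Δλ · cos φ₂ , cos φ₁ · sin φ₂ − sin φ₁ · cos φ₂ · cos Δλ )
  = atan2(0.31508, -0.07591) = 103.546° → normalised to [0°, 360°): 103.546°.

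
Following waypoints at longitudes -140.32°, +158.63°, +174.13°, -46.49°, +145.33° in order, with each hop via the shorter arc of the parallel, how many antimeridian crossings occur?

Leg 1: -140.32° → +158.63°, shortest Δλ = -61.05° (west) — crosses 180°.
Leg 2: +158.63° → +174.13°, shortest Δλ = 15.5° (east) — does not cross 180°.
Leg 3: +174.13° → -46.49°, shortest Δλ = 139.38° (east) — crosses 180°.
Leg 4: -46.49° → +145.33°, shortest Δλ = -168.18° (west) — crosses 180°.
Total crossings: 3.

3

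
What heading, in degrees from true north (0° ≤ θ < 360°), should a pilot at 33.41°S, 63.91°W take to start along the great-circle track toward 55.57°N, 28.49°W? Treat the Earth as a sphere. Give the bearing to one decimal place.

Δλ = -28.49 − -63.91 = 35.42°.
θ = atan2( sin Δλ · cos φ₂ , cos φ₁ · sin φ₂ − sin φ₁ · cos φ₂ · cos Δλ )
  = atan2(0.32769, 0.94222) = 19.177° → normalised to [0°, 360°): 19.177°.

19.2°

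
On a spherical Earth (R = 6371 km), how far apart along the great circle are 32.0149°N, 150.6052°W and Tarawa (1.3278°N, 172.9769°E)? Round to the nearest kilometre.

5117 km

Δλ = 172.9769 − -150.6052 = 323.5821°; wrapped into (−180°, 180°]: -36.4179°.
Δφ = 1.3278 − 32.0149 = -30.6871°.
a = sin²(Δφ/2) + cos φ₁ · cos φ₂ · sin²(Δλ/2) = 0.152789.
c = 2·atan2(√a, √(1−a)) = 0.80318 rad → d = 6371·c ≈ 5117.06 km.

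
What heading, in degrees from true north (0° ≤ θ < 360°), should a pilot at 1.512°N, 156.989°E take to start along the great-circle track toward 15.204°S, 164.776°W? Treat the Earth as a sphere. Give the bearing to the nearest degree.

115°

Δλ = -164.776 − 156.989 = -321.765°; wrapped into (−180°, 180°]: 38.235°.
θ = atan2( sin Δλ · cos φ₂ , cos φ₁ · sin φ₂ − sin φ₁ · cos φ₂ · cos Δλ )
  = atan2(0.59723, -0.28217) = 115.289° → normalised to [0°, 360°): 115.289°.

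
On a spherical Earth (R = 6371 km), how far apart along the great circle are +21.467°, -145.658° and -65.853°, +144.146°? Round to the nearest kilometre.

Δλ = 144.146 − -145.658 = 289.804°; wrapped into (−180°, 180°]: -70.196°.
Δφ = -65.853 − 21.467 = -87.320°.
a = sin²(Δφ/2) + cos φ₁ · cos φ₂ · sin²(Δλ/2) = 0.602480.
c = 2·atan2(√a, √(1−a)) = 1.77722 rad → d = 6371·c ≈ 11322.66 km.

11323 km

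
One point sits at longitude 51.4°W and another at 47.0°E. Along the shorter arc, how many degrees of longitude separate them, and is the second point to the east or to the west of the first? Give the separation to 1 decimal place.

98.4° east

Raw difference: 47.0 − -51.4 = 98.4°.
Normalise into (−180°, 180°]: 98.4° stays 98.4°.
Positive ⇒ the second point lies to the east; separation 98.4°.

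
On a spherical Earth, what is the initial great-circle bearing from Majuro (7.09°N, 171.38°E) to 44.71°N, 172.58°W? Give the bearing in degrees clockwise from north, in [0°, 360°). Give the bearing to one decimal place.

17.7°

Δλ = -172.58 − 171.38 = -343.96°; wrapped into (−180°, 180°]: 16.04°.
θ = atan2( sin Δλ · cos φ₂ , cos φ₁ · sin φ₂ − sin φ₁ · cos φ₂ · cos Δλ )
  = atan2(0.19637, 0.61384) = 17.739° → normalised to [0°, 360°): 17.739°.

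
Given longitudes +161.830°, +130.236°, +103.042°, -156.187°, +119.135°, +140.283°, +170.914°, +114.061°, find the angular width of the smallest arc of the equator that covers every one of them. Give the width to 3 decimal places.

100.771°

Sort the longitudes: -156.187°, +103.042°, +114.061°, +119.135°, +130.236°, +140.283°, +161.830°, +170.914°.
Eastward gaps between consecutive values (wrapping around): 259.229°, 11.019°, 5.074°, 11.101°, 10.047°, 21.547°, 9.084°, 32.899°.
Largest gap = 259.229° ⇒ minimal covering band is its complement: 360° − 259.229° = 100.771°.
Band runs from +103.042° eastward to -156.187°, crossing the antimeridian.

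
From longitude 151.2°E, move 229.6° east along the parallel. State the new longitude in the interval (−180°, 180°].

20.8°E

Start at +151.2°; shift +229.6° → +380.8°.
+380.8° lies outside (−180°, 180°]; subtract 360° → +20.8°.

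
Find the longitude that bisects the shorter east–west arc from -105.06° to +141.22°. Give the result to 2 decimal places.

Signed shortest Δλ from -105.06° to +141.22° is -113.72°.
Midpoint longitude = -105.06° + (-113.72°)/2 = -105.06° − 56.86° = -161.92°.
(The naïve average (-105.06 + +141.22)/2 = 18.08° is on the wrong side of the globe.)

-161.92°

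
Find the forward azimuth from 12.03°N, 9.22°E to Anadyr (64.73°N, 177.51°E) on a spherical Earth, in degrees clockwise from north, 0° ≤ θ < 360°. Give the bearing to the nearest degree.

Δλ = 177.51 − 9.22 = 168.29°.
θ = atan2( sin Δλ · cos φ₂ , cos φ₁ · sin φ₂ − sin φ₁ · cos φ₂ · cos Δλ )
  = atan2(0.08664, 0.97157) = 5.096° → normalised to [0°, 360°): 5.096°.

5°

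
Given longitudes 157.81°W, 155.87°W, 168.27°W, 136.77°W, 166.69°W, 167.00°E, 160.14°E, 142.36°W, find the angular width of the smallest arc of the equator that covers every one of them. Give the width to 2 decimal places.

63.09°

Sort the longitudes: -168.27°, -166.69°, -157.81°, -155.87°, -142.36°, -136.77°, +160.14°, +167.00°.
Eastward gaps between consecutive values (wrapping around): 1.58°, 8.88°, 1.94°, 13.51°, 5.59°, 296.91°, 6.86°, 24.73°.
Largest gap = 296.91° ⇒ minimal covering band is its complement: 360° − 296.91° = 63.09°.
Band runs from +160.14° eastward to -136.77°, crossing the antimeridian.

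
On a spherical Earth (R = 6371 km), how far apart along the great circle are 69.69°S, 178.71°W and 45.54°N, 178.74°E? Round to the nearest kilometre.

12815 km

Δλ = 178.74 − -178.71 = 357.45°; wrapped into (−180°, 180°]: -2.55°.
Δφ = 45.54 − -69.69 = 115.23°.
a = sin²(Δφ/2) + cos φ₁ · cos φ₂ · sin²(Δλ/2) = 0.713247.
c = 2·atan2(√a, √(1−a)) = 2.01141 rad → d = 6371·c ≈ 12814.69 km.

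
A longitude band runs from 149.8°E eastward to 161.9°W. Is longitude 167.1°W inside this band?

Band width going east from +149.8° to -161.9°: ((-161.9 − 149.8) mod 360) = 48.3°.
Offset of -167.1° east of the west edge: ((-167.1 − 149.8) mod 360) = 43.1°.
43.1° ≤ 48.3° ⇒ inside.

Yes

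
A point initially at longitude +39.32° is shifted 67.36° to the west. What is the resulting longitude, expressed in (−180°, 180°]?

-28.04°

Start at +39.32°; shift −67.36° → -28.04°.
-28.04° already lies in (−180°, 180°].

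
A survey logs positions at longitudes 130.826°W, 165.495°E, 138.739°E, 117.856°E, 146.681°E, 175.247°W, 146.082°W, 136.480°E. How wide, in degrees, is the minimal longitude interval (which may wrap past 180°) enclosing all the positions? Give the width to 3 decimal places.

Sort the longitudes: -175.247°, -146.082°, -130.826°, +117.856°, +136.480°, +138.739°, +146.681°, +165.495°.
Eastward gaps between consecutive values (wrapping around): 29.165°, 15.256°, 248.682°, 18.624°, 2.259°, 7.942°, 18.814°, 19.258°.
Largest gap = 248.682° ⇒ minimal covering band is its complement: 360° − 248.682° = 111.318°.
Band runs from +117.856° eastward to -130.826°, crossing the antimeridian.

111.318°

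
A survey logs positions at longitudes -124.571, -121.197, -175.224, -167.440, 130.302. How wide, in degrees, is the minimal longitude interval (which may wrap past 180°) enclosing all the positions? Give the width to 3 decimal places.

108.501°

Sort the longitudes: -175.224°, -167.440°, -124.571°, -121.197°, +130.302°.
Eastward gaps between consecutive values (wrapping around): 7.784°, 42.869°, 3.374°, 251.499°, 54.474°.
Largest gap = 251.499° ⇒ minimal covering band is its complement: 360° − 251.499° = 108.501°.
Band runs from +130.302° eastward to -121.197°, crossing the antimeridian.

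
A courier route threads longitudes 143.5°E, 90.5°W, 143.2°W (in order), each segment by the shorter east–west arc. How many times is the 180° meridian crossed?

Leg 1: +143.5° → -90.5°, shortest Δλ = 126.0° (east) — crosses 180°.
Leg 2: -90.5° → -143.2°, shortest Δλ = -52.7° (west) — does not cross 180°.
Total crossings: 1.

1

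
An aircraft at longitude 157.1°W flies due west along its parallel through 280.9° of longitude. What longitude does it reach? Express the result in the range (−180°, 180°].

78.0°W

Start at -157.1°; shift −280.9° → -438.0°.
-438.0° lies outside (−180°, 180°]; add 360° → -78.0°.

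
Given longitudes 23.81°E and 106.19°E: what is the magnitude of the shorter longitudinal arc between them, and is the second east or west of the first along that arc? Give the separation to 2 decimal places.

82.38° east

Raw difference: 106.19 − 23.81 = 82.38°.
Normalise into (−180°, 180°]: 82.38° stays 82.38°.
Positive ⇒ the second point lies to the east; separation 82.38°.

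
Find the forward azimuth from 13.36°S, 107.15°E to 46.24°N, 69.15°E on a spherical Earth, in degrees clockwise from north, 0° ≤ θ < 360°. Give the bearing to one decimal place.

332.8°

Δλ = 69.15 − 107.15 = -38.00°.
θ = atan2( sin Δλ · cos φ₂ , cos φ₁ · sin φ₂ − sin φ₁ · cos φ₂ · cos Δλ )
  = atan2(-0.42582, 0.82863) = -27.198° → normalised to [0°, 360°): 332.802°.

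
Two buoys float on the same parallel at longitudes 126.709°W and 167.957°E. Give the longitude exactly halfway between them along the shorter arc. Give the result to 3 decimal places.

Signed shortest Δλ from -126.709° to +167.957° is -65.334°.
Midpoint longitude = -126.709° + (-65.334°)/2 = -126.709° − 32.667° = -159.376°.
(The naïve average (-126.709 + +167.957)/2 = 20.624° is on the wrong side of the globe.)

159.376°W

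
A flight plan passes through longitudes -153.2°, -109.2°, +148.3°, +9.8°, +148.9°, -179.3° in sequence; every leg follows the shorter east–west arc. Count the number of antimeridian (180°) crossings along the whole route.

Leg 1: -153.2° → -109.2°, shortest Δλ = 44.0° (east) — does not cross 180°.
Leg 2: -109.2° → +148.3°, shortest Δλ = -102.5° (west) — crosses 180°.
Leg 3: +148.3° → +9.8°, shortest Δλ = -138.5° (west) — does not cross 180°.
Leg 4: +9.8° → +148.9°, shortest Δλ = 139.1° (east) — does not cross 180°.
Leg 5: +148.9° → -179.3°, shortest Δλ = 31.8° (east) — crosses 180°.
Total crossings: 2.

2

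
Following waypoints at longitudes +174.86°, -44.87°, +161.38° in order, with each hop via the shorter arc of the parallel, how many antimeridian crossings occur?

2

Leg 1: +174.86° → -44.87°, shortest Δλ = 140.27° (east) — crosses 180°.
Leg 2: -44.87° → +161.38°, shortest Δλ = -153.75° (west) — crosses 180°.
Total crossings: 2.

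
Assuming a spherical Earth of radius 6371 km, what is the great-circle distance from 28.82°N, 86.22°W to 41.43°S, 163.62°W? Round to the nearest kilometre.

11133 km

Δλ = -163.62 − -86.22 = -77.40°.
Δφ = -41.43 − 28.82 = -70.25°.
a = sin²(Δφ/2) + cos φ₁ · cos φ₂ · sin²(Δλ/2) = 0.587842.
c = 2·atan2(√a, √(1−a)) = 1.74740 rad → d = 6371·c ≈ 11132.66 km.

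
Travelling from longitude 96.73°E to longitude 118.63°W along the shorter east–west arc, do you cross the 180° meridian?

Yes

Naïve |-118.63 − 96.73| = 215.36° > 180°, so the shorter arc goes the other way round — across 180°.
Signed shortest Δλ = ((-118.63 − 96.73 + 180) mod 360) − 180 = 144.64°.
Going east by 144.64° from +96.73° passes through 180° before reaching -118.63°.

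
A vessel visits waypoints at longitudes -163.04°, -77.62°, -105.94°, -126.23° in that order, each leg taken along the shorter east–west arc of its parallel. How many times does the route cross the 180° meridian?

0

Leg 1: -163.04° → -77.62°, shortest Δλ = 85.42° (east) — does not cross 180°.
Leg 2: -77.62° → -105.94°, shortest Δλ = -28.32° (west) — does not cross 180°.
Leg 3: -105.94° → -126.23°, shortest Δλ = -20.29° (west) — does not cross 180°.
Total crossings: 0.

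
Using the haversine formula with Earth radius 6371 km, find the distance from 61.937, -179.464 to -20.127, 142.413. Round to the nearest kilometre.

Δλ = 142.413 − -179.464 = 321.877°; wrapped into (−180°, 180°]: -38.123°.
Δφ = -20.127 − 61.937 = -82.064°.
a = sin²(Δφ/2) + cos φ₁ · cos φ₂ · sin²(Δλ/2) = 0.478078.
c = 2·atan2(√a, √(1−a)) = 1.52694 rad → d = 6371·c ≈ 9728.12 km.

9728 km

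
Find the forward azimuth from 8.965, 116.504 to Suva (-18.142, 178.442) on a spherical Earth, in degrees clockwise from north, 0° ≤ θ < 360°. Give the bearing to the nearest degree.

Δλ = 178.442 − 116.504 = 61.938°.
θ = atan2( sin Δλ · cos φ₂ , cos φ₁ · sin φ₂ − sin φ₁ · cos φ₂ · cos Δλ )
  = atan2(0.83857, -0.37723) = 114.221° → normalised to [0°, 360°): 114.221°.

114°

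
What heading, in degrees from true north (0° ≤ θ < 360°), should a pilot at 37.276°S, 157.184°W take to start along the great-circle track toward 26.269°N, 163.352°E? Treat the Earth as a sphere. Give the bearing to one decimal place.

Δλ = 163.352 − -157.184 = 320.536°; wrapped into (−180°, 180°]: -39.464°.
θ = atan2( sin Δλ · cos φ₂ , cos φ₁ · sin φ₂ − sin φ₁ · cos φ₂ · cos Δλ )
  = atan2(-0.56995, 0.77147) = -36.457° → normalised to [0°, 360°): 323.543°.

323.5°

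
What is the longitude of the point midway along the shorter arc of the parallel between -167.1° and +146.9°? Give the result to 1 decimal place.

+169.9°

Signed shortest Δλ from -167.1° to +146.9° is -46.0°.
Midpoint longitude = -167.1° + (-46.0°)/2 = -167.1° − 23.0° = -190.1°.
Normalise into (−180°, 180°]: +169.9°.
(The naïve average (-167.1 + +146.9)/2 = -10.1° is on the wrong side of the globe.)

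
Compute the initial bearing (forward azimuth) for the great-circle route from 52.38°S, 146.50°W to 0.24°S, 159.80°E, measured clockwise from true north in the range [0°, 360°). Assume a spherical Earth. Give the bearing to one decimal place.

300.1°

Δλ = 159.80 − -146.50 = 306.30°; wrapped into (−180°, 180°]: -53.70°.
θ = atan2( sin Δλ · cos φ₂ , cos φ₁ · sin φ₂ − sin φ₁ · cos φ₂ · cos Δλ )
  = atan2(-0.80592, 0.46636) = -59.944° → normalised to [0°, 360°): 300.056°.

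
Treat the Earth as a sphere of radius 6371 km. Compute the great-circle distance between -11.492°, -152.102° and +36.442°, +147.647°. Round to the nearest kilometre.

Δλ = 147.647 − -152.102 = 299.749°; wrapped into (−180°, 180°]: -60.251°.
Δφ = 36.442 − -11.492 = 47.934°.
a = sin²(Δφ/2) + cos φ₁ · cos φ₂ · sin²(Δλ/2) = 0.363587.
c = 2·atan2(√a, √(1−a)) = 1.29447 rad → d = 6371·c ≈ 8247.05 km.

8247 km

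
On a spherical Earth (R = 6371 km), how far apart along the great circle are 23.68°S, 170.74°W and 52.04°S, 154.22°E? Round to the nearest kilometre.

4329 km

Δλ = 154.22 − -170.74 = 324.96°; wrapped into (−180°, 180°]: -35.04°.
Δφ = -52.04 − -23.68 = -28.36°.
a = sin²(Δφ/2) + cos φ₁ · cos φ₂ · sin²(Δλ/2) = 0.111060.
c = 2·atan2(√a, √(1−a)) = 0.67951 rad → d = 6371·c ≈ 4329.17 km.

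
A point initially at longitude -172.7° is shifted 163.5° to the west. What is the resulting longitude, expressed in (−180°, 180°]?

+23.8°

Start at -172.7°; shift −163.5° → -336.2°.
-336.2° lies outside (−180°, 180°]; add 360° → +23.8°.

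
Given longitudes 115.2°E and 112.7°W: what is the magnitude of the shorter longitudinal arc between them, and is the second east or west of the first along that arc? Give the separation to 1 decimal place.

132.1° east

Raw difference: -112.7 − 115.2 = -227.9°.
Normalise into (−180°, 180°]: -227.9° + 360° = 132.1°.
Positive ⇒ the second point lies to the east; separation 132.1°.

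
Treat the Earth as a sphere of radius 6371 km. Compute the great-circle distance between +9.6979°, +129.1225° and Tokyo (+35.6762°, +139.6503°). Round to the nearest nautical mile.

1662 nmi

Δλ = 139.6503 − 129.1225 = 10.5278°.
Δφ = 35.6762 − 9.6979 = 25.9783°.
a = sin²(Δφ/2) + cos φ₁ · cos φ₂ · sin²(Δλ/2) = 0.057259.
c = 2·atan2(√a, √(1−a)) = 0.48327 rad → d = 6371·c ≈ 3078.90 km ≈ 1662.47 nmi.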